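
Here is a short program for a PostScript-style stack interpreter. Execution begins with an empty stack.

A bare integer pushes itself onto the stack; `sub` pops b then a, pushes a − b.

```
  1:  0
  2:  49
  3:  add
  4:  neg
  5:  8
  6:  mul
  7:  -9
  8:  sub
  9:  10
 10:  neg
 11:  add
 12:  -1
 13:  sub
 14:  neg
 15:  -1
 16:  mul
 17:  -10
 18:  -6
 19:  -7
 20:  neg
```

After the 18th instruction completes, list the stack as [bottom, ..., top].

[-392, -10, -6]

0   -> [0]
49  -> [0, 49]
add -> [49]
neg -> [-49]
8   -> [-49, 8]
mul -> [-392]
-9  -> [-392, -9]
sub -> [-383]
10  -> [-383, 10]
neg -> [-383, -10]
add -> [-393]
-1  -> [-393, -1]
sub -> [-392]
neg -> [392]
-1  -> [392, -1]
mul -> [-392]
-10 -> [-392, -10]
-6  -> [-392, -10, -6]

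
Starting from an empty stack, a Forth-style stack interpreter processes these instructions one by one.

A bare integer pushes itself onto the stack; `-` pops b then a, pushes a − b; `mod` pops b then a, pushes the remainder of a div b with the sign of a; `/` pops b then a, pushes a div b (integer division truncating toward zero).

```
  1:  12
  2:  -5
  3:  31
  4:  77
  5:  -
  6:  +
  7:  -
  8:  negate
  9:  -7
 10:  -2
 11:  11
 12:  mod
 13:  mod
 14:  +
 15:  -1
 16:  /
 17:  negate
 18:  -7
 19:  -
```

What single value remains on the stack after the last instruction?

12     : [12]
-5     : [12, -5]
31     : [12, -5, 31]
77     : [12, -5, 31, 77]
-      : [12, -5, -46]
+      : [12, -51]
-      : [63]
negate : [-63]
-7     : [-63, -7]
-2     : [-63, -7, -2]
11     : [-63, -7, -2, 11]
mod    : [-63, -7, -2]
mod    : [-63, -1]
+      : [-64]
-1     : [-64, -1]
/      : [64]
negate : [-64]
-7     : [-64, -7]
-      : [-57]

-57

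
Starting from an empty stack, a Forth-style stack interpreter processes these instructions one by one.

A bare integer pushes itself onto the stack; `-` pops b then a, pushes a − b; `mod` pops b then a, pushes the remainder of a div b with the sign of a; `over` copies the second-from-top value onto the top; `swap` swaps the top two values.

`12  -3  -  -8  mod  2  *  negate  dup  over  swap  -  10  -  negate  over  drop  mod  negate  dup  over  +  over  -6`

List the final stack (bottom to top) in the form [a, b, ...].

12     : 12
-3     : 12 -3
-      : 15
-8     : 15 -8
mod    : 7
2      : 7 2
*      : 14
negate : -14
dup    : -14 -14
over   : -14 -14 -14
swap   : -14 -14 -14
-      : -14 0
10     : -14 0 10
-      : -14 -10
negate : -14 10
over   : -14 10 -14
drop   : -14 10
mod    : -4
negate : 4
dup    : 4 4
over   : 4 4 4
+      : 4 8
over   : 4 8 4
-6     : 4 8 4 -6

[4, 8, 4, -6]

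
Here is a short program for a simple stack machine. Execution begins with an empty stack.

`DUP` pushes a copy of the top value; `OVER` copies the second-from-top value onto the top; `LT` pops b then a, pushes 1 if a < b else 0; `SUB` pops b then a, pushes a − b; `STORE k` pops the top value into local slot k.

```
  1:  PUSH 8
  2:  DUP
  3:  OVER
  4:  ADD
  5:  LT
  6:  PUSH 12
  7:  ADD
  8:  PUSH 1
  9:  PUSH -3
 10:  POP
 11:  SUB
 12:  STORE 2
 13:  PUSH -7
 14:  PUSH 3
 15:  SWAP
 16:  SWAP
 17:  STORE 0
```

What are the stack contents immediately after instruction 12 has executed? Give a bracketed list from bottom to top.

PUSH 8  -> 8
DUP     -> 8 8
OVER    -> 8 8 8
ADD     -> 8 16
LT      -> 1
PUSH 12 -> 1 12
ADD     -> 13
PUSH 1  -> 13 1
PUSH -3 -> 13 1 -3
POP     -> 13 1
SUB     -> 12
STORE 2 -> (empty)

[]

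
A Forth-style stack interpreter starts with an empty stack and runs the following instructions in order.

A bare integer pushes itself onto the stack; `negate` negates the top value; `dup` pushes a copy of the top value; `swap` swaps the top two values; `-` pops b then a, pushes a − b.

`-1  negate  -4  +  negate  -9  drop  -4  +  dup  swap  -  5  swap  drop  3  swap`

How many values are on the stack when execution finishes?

2

-1     → [-1]
negate → [1]
-4     → [1, -4]
+      → [-3]
negate → [3]
-9     → [3, -9]
drop   → [3]
-4     → [3, -4]
+      → [-1]
dup    → [-1, -1]
swap   → [-1, -1]
-      → [0]
5      → [0, 5]
swap   → [5, 0]
drop   → [5]
3      → [5, 3]
swap   → [3, 5]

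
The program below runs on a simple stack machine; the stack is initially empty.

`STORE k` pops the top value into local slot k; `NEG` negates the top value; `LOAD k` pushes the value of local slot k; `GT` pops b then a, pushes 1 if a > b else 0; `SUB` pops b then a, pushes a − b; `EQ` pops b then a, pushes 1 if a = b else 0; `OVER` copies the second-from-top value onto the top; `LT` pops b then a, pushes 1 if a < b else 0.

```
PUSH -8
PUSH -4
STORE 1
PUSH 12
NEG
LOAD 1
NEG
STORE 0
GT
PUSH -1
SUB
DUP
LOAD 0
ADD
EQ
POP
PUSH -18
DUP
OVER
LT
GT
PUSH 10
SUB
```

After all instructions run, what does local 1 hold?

PUSH -8  -> -8
PUSH -4  -> -8 -4
STORE 1  -> -8
PUSH 12  -> -8 12
NEG      -> -8 -12
LOAD 1   -> -8 -12 -4
NEG      -> -8 -12 4
STORE 0  -> -8 -12
GT       -> 1
PUSH -1  -> 1 -1
SUB      -> 2
DUP      -> 2 2
LOAD 0   -> 2 2 4
ADD      -> 2 6
EQ       -> 0
POP      -> (empty)
PUSH -18 -> -18
DUP      -> -18 -18
OVER     -> -18 -18 -18
LT       -> -18 0
GT       -> 0
PUSH 10  -> 0 10
SUB      -> -10

-4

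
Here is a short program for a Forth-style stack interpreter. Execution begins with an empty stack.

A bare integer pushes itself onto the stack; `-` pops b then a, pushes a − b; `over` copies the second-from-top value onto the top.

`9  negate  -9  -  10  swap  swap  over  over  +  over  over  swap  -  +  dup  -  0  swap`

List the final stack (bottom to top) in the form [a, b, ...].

9       [9]
negate  [-9]
-9      [-9, -9]
-       [0]
10      [0, 10]
swap    [10, 0]
swap    [0, 10]
over    [0, 10, 0]
over    [0, 10, 0, 10]
+       [0, 10, 10]
over    [0, 10, 10, 10]
over    [0, 10, 10, 10, 10]
swap    [0, 10, 10, 10, 10]
-       [0, 10, 10, 0]
+       [0, 10, 10]
dup     [0, 10, 10, 10]
-       [0, 10, 0]
0       [0, 10, 0, 0]
swap    [0, 10, 0, 0]

[0, 10, 0, 0]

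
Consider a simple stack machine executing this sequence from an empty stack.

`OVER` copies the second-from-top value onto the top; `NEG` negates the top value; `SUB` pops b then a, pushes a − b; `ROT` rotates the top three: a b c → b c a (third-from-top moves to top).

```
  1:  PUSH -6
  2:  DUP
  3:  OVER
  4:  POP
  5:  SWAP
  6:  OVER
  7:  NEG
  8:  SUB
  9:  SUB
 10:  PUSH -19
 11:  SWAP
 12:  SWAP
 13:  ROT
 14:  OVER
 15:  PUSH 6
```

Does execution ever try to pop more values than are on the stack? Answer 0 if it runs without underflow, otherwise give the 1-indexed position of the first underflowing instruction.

13

PUSH -6  → [-6]
DUP      → [-6, -6]
OVER     → [-6, -6, -6]
POP      → [-6, -6]
SWAP     → [-6, -6]
OVER     → [-6, -6, -6]
NEG      → [-6, -6, 6]
SUB      → [-6, -12]
SUB      → [6]
PUSH -19 → [6, -19]
SWAP     → [-19, 6]
SWAP     → [6, -19]
ROT  — needs 3 operands, stack has 2 → underflow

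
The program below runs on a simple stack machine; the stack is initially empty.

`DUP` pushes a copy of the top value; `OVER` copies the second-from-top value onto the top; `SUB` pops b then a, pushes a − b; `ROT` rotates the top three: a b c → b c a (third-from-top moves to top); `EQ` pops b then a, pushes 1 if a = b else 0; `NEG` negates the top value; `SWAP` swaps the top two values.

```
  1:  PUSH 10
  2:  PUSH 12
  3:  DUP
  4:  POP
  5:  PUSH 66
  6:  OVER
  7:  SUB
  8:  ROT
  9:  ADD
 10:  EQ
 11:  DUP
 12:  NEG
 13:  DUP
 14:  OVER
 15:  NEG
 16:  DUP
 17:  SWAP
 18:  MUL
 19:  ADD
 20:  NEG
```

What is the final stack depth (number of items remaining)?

PUSH 10 → 10
PUSH 12 → 10 12
DUP     → 10 12 12
POP     → 10 12
PUSH 66 → 10 12 66
OVER    → 10 12 66 12
SUB     → 10 12 54
ROT     → 12 54 10
ADD     → 12 64
EQ      → 0
DUP     → 0 0
NEG     → 0 0
DUP     → 0 0 0
OVER    → 0 0 0 0
NEG     → 0 0 0 0
DUP     → 0 0 0 0 0
SWAP    → 0 0 0 0 0
MUL     → 0 0 0 0
ADD     → 0 0 0
NEG     → 0 0 0

3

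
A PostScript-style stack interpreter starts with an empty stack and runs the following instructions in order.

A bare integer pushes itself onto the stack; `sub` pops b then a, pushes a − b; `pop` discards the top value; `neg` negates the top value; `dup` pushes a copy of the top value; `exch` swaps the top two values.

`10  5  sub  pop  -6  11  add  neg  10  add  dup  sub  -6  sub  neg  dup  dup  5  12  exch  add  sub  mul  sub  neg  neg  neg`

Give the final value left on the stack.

10   -> 10
5    -> 10 5
sub  -> 5
pop  -> (empty)
-6   -> -6
11   -> -6 11
add  -> 5
neg  -> -5
10   -> -5 10
add  -> 5
dup  -> 5 5
sub  -> 0
-6   -> 0 -6
sub  -> 6
neg  -> -6
dup  -> -6 -6
dup  -> -6 -6 -6
5    -> -6 -6 -6 5
12   -> -6 -6 -6 5 12
exch -> -6 -6 -6 12 5
add  -> -6 -6 -6 17
sub  -> -6 -6 -23
mul  -> -6 138
sub  -> -144
neg  -> 144
neg  -> -144
neg  -> 144

144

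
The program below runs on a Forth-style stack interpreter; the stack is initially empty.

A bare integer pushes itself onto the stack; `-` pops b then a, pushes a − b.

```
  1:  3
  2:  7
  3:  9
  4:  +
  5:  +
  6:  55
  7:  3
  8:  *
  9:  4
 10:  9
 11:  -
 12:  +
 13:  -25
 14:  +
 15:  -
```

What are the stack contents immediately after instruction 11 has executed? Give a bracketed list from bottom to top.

[19, 165, -5]

3  → [3]
7  → [3, 7]
9  → [3, 7, 9]
+  → [3, 16]
+  → [19]
55 → [19, 55]
3  → [19, 55, 3]
*  → [19, 165]
4  → [19, 165, 4]
9  → [19, 165, 4, 9]
-  → [19, 165, -5]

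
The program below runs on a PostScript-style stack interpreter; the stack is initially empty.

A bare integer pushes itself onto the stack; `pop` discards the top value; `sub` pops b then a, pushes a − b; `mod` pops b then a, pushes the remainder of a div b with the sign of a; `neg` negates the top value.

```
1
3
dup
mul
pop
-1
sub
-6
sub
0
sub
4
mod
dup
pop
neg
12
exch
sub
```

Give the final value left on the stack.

1    : 1
3    : 1 3
dup  : 1 3 3
mul  : 1 9
pop  : 1
-1   : 1 -1
sub  : 2
-6   : 2 -6
sub  : 8
0    : 8 0
sub  : 8
4    : 8 4
mod  : 0
dup  : 0 0
pop  : 0
neg  : 0
12   : 0 12
exch : 12 0
sub  : 12

12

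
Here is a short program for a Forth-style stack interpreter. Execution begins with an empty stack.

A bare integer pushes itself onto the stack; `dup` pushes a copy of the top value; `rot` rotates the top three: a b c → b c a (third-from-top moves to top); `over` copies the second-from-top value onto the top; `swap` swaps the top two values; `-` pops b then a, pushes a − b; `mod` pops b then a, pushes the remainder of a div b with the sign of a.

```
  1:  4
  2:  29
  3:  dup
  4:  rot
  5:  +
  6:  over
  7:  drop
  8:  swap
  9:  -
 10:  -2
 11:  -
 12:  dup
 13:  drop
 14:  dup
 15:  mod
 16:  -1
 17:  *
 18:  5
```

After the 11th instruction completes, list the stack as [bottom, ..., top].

[6]

4    : [4]
29   : [4, 29]
dup  : [4, 29, 29]
rot  : [29, 29, 4]
+    : [29, 33]
over : [29, 33, 29]
drop : [29, 33]
swap : [33, 29]
-    : [4]
-2   : [4, -2]
-    : [6]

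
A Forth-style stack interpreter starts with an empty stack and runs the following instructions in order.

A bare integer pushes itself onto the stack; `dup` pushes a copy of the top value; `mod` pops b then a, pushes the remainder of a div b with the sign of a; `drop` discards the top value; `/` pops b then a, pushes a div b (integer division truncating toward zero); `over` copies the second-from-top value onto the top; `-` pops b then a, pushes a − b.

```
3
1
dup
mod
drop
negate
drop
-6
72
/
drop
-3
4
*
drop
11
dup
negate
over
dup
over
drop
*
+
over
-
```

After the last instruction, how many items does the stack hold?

3      → 3
1      → 3 1
dup    → 3 1 1
mod    → 3 0
drop   → 3
negate → -3
drop   → (empty)
-6     → -6
72     → -6 72
/      → 0
drop   → (empty)
-3     → -3
4      → -3 4
*      → -12
drop   → (empty)
11     → 11
dup    → 11 11
negate → 11 -11
over   → 11 -11 11
dup    → 11 -11 11 11
over   → 11 -11 11 11 11
drop   → 11 -11 11 11
*      → 11 -11 121
+      → 11 110
over   → 11 110 11
-      → 11 99

2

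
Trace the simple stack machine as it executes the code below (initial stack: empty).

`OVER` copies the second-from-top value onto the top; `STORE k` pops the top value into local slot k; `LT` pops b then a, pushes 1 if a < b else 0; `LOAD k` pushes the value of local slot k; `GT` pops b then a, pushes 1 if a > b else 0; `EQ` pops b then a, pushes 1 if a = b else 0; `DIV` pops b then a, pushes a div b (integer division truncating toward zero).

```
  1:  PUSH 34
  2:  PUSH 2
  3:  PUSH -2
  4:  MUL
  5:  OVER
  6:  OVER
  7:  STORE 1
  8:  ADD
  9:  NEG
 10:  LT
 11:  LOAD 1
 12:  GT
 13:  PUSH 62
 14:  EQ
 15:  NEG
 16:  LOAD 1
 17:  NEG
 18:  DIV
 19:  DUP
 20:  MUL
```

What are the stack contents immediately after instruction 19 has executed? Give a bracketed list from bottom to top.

[0, 0]

PUSH 34 -> [34]
PUSH 2  -> [34, 2]
PUSH -2 -> [34, 2, -2]
MUL     -> [34, -4]
OVER    -> [34, -4, 34]
OVER    -> [34, -4, 34, -4]
STORE 1 -> [34, -4, 34]
ADD     -> [34, 30]
NEG     -> [34, -30]
LT      -> [0]
LOAD 1  -> [0, -4]
GT      -> [1]
PUSH 62 -> [1, 62]
EQ      -> [0]
NEG     -> [0]
LOAD 1  -> [0, -4]
NEG     -> [0, 4]
DIV     -> [0]
DUP     -> [0, 0]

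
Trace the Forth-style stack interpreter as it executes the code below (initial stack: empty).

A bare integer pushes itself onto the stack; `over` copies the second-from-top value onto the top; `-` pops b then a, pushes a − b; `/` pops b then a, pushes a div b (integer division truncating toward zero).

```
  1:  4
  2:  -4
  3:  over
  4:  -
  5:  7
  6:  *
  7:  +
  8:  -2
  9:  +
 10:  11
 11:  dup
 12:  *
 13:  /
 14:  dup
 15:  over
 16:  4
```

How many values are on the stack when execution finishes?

4    : [4]
-4   : [4, -4]
over : [4, -4, 4]
-    : [4, -8]
7    : [4, -8, 7]
*    : [4, -56]
+    : [-52]
-2   : [-52, -2]
+    : [-54]
11   : [-54, 11]
dup  : [-54, 11, 11]
*    : [-54, 121]
/    : [0]
dup  : [0, 0]
over : [0, 0, 0]
4    : [0, 0, 0, 4]

4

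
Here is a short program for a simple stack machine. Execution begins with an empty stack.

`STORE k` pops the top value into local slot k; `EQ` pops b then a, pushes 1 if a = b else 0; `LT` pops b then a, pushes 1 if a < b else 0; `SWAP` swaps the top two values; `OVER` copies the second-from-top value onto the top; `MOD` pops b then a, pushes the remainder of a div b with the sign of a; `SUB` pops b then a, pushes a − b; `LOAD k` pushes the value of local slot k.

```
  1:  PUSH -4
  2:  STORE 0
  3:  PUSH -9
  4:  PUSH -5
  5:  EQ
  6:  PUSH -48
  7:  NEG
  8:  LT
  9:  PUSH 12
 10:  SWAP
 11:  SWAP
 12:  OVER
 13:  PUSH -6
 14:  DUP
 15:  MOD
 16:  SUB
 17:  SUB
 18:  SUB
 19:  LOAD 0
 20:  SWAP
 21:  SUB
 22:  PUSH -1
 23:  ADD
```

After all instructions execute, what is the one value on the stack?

5

PUSH -4  : -4
STORE 0  : (empty)
PUSH -9  : -9
PUSH -5  : -9 -5
EQ       : 0
PUSH -48 : 0 -48
NEG      : 0 48
LT       : 1
PUSH 12  : 1 12
SWAP     : 12 1
SWAP     : 1 12
OVER     : 1 12 1
PUSH -6  : 1 12 1 -6
DUP      : 1 12 1 -6 -6
MOD      : 1 12 1 0
SUB      : 1 12 1
SUB      : 1 11
SUB      : -10
LOAD 0   : -10 -4
SWAP     : -4 -10
SUB      : 6
PUSH -1  : 6 -1
ADD      : 5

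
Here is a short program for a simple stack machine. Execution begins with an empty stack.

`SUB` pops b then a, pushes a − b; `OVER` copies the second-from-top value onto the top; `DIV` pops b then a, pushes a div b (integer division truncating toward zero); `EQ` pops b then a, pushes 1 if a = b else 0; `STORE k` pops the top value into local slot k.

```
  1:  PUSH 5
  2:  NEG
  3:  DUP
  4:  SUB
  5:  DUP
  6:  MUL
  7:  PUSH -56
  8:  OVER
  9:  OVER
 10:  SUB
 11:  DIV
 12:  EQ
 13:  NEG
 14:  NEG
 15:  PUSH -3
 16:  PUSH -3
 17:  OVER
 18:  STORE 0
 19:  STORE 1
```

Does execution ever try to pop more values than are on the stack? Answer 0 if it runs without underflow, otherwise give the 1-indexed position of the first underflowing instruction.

0

PUSH 5    [5]
NEG       [-5]
DUP       [-5, -5]
SUB       [0]
DUP       [0, 0]
MUL       [0]
PUSH -56  [0, -56]
OVER      [0, -56, 0]
OVER      [0, -56, 0, -56]
SUB       [0, -56, 56]
DIV       [0, -1]
EQ        [0]
NEG       [0]
NEG       [0]
PUSH -3   [0, -3]
PUSH -3   [0, -3, -3]
OVER      [0, -3, -3, -3]
STORE 0   [0, -3, -3]
STORE 1   [0, -3]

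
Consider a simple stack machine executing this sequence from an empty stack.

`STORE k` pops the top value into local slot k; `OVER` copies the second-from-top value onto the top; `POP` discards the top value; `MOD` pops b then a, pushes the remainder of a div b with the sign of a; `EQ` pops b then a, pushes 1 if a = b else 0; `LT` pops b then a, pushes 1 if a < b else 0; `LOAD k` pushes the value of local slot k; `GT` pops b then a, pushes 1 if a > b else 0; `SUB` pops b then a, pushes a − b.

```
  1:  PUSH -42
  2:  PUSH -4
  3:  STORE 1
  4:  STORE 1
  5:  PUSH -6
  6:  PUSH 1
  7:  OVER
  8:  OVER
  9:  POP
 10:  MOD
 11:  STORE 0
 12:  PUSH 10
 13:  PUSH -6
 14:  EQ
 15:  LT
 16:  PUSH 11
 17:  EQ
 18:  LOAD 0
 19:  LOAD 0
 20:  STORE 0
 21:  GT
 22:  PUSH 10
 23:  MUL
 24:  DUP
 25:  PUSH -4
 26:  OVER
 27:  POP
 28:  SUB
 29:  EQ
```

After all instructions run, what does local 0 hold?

PUSH -42 → -42
PUSH -4  → -42 -4
STORE 1  → -42
STORE 1  → (empty)
PUSH -6  → -6
PUSH 1   → -6 1
OVER     → -6 1 -6
OVER     → -6 1 -6 1
POP      → -6 1 -6
MOD      → -6 1
STORE 0  → -6
PUSH 10  → -6 10
PUSH -6  → -6 10 -6
EQ       → -6 0
LT       → 1
PUSH 11  → 1 11
EQ       → 0
LOAD 0   → 0 1
LOAD 0   → 0 1 1
STORE 0  → 0 1
GT       → 0
PUSH 10  → 0 10
MUL      → 0
DUP      → 0 0
PUSH -4  → 0 0 -4
OVER     → 0 0 -4 0
POP      → 0 0 -4
SUB      → 0 4
EQ       → 0

1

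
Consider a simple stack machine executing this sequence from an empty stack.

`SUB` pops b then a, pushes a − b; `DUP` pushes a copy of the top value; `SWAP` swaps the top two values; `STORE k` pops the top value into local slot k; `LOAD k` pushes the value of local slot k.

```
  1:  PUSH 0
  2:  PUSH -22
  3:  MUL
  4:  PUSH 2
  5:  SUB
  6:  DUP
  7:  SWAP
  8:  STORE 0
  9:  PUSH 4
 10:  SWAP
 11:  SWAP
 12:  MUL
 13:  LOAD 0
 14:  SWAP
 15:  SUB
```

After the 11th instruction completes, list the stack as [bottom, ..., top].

PUSH 0    [0]
PUSH -22  [0, -22]
MUL       [0]
PUSH 2    [0, 2]
SUB       [-2]
DUP       [-2, -2]
SWAP      [-2, -2]
STORE 0   [-2]
PUSH 4    [-2, 4]
SWAP      [4, -2]
SWAP      [-2, 4]

[-2, 4]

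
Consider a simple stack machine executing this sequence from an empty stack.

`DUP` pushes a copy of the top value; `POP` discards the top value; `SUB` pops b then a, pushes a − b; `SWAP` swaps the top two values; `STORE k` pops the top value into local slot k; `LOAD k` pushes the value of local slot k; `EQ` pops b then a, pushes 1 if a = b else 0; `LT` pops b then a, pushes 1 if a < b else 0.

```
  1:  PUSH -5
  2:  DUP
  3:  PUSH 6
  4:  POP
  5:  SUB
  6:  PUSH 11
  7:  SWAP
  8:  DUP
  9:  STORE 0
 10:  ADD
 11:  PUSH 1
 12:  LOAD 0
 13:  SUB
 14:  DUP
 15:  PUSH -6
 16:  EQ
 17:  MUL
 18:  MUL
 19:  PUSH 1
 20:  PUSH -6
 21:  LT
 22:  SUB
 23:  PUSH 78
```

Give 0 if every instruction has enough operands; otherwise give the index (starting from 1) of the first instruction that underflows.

0

PUSH -5 → [-5]
DUP     → [-5, -5]
PUSH 6  → [-5, -5, 6]
POP     → [-5, -5]
SUB     → [0]
PUSH 11 → [0, 11]
SWAP    → [11, 0]
DUP     → [11, 0, 0]
STORE 0 → [11, 0]
ADD     → [11]
PUSH 1  → [11, 1]
LOAD 0  → [11, 1, 0]
SUB     → [11, 1]
DUP     → [11, 1, 1]
PUSH -6 → [11, 1, 1, -6]
EQ      → [11, 1, 0]
MUL     → [11, 0]
MUL     → [0]
PUSH 1  → [0, 1]
PUSH -6 → [0, 1, -6]
LT      → [0, 0]
SUB     → [0]
PUSH 78 → [0, 78]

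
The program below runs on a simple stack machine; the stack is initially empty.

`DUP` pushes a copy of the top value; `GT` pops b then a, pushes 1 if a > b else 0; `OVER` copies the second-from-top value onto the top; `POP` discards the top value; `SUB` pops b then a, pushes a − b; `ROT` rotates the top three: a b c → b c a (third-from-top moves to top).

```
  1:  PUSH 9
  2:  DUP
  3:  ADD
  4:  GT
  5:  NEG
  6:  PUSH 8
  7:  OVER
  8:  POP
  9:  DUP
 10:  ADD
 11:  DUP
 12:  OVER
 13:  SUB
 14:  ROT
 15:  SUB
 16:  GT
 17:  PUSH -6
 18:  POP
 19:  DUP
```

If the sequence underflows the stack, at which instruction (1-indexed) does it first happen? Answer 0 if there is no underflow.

4

PUSH 9  9
DUP     9 9
ADD     18
GT  — needs 2 operands, stack has 1 → underflow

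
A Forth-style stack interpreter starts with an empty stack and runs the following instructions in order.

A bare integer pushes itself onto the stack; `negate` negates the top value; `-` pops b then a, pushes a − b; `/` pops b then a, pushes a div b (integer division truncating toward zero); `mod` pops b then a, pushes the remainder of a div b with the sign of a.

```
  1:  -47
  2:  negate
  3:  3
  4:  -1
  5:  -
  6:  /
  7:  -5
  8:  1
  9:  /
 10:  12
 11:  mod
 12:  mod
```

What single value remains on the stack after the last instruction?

1

-47     -47
negate  47
3       47 3
-1      47 3 -1
-       47 4
/       11
-5      11 -5
1       11 -5 1
/       11 -5
12      11 -5 12
mod     11 -5
mod     1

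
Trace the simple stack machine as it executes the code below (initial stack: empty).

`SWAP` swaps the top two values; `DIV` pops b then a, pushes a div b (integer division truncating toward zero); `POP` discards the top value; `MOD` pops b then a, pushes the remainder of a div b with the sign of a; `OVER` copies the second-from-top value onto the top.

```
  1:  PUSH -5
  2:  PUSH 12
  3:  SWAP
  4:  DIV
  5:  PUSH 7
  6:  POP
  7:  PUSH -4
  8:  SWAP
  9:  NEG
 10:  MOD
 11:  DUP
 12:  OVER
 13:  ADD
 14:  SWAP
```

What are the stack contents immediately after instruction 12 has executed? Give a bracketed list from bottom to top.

[0, 0, 0]

PUSH -5 → [-5]
PUSH 12 → [-5, 12]
SWAP    → [12, -5]
DIV     → [-2]
PUSH 7  → [-2, 7]
POP     → [-2]
PUSH -4 → [-2, -4]
SWAP    → [-4, -2]
NEG     → [-4, 2]
MOD     → [0]
DUP     → [0, 0]
OVER    → [0, 0, 0]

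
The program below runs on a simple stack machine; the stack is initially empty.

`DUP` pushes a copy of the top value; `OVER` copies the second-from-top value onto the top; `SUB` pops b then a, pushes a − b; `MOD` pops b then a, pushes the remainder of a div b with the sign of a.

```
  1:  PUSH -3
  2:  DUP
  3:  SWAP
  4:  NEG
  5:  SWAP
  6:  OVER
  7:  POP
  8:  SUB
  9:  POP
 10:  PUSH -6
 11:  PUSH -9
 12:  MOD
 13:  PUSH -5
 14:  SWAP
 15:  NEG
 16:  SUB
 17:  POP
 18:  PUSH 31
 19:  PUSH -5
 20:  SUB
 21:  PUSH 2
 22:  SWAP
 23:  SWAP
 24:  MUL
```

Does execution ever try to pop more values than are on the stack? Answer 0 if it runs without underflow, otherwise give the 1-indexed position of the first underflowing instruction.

PUSH -3 → [-3]
DUP     → [-3, -3]
SWAP    → [-3, -3]
NEG     → [-3, 3]
SWAP    → [3, -3]
OVER    → [3, -3, 3]
POP     → [3, -3]
SUB     → [6]
POP     → []
PUSH -6 → [-6]
PUSH -9 → [-6, -9]
MOD     → [-6]
PUSH -5 → [-6, -5]
SWAP    → [-5, -6]
NEG     → [-5, 6]
SUB     → [-11]
POP     → []
PUSH 31 → [31]
PUSH -5 → [31, -5]
SUB     → [36]
PUSH 2  → [36, 2]
SWAP    → [2, 36]
SWAP    → [36, 2]
MUL     → [72]

0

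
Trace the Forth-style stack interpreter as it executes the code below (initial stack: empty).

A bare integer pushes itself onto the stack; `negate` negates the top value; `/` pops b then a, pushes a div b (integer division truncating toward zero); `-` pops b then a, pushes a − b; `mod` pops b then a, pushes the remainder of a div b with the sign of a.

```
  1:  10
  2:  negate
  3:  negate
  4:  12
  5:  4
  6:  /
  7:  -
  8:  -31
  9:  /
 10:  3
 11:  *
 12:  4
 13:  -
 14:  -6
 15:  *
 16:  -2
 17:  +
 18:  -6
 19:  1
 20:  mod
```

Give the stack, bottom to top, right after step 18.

[22, -6]

10     : 10
negate : -10
negate : 10
12     : 10 12
4      : 10 12 4
/      : 10 3
-      : 7
-31    : 7 -31
/      : 0
3      : 0 3
*      : 0
4      : 0 4
-      : -4
-6     : -4 -6
*      : 24
-2     : 24 -2
+      : 22
-6     : 22 -6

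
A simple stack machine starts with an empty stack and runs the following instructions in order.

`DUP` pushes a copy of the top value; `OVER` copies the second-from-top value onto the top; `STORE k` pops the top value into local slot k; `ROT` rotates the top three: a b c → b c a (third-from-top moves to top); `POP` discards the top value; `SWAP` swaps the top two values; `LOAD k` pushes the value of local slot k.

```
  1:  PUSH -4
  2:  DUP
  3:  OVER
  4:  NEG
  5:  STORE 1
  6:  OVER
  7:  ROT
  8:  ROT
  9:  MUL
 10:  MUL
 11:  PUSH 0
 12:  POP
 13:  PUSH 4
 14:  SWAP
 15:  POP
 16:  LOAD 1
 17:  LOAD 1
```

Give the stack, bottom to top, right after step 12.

PUSH -4 : [-4]
DUP     : [-4, -4]
OVER    : [-4, -4, -4]
NEG     : [-4, -4, 4]
STORE 1 : [-4, -4]
OVER    : [-4, -4, -4]
ROT     : [-4, -4, -4]
ROT     : [-4, -4, -4]
MUL     : [-4, 16]
MUL     : [-64]
PUSH 0  : [-64, 0]
POP     : [-64]

[-64]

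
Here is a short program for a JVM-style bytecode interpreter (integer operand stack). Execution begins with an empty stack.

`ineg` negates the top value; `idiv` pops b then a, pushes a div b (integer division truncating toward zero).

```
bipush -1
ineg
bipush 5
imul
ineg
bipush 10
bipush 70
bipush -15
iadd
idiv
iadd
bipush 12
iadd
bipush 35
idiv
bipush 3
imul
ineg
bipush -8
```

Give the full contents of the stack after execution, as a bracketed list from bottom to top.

[0, -8]

bipush -1  → -1
ineg       → 1
bipush 5   → 1 5
imul       → 5
ineg       → -5
bipush 10  → -5 10
bipush 70  → -5 10 70
bipush -15 → -5 10 70 -15
iadd       → -5 10 55
idiv       → -5 0
iadd       → -5
bipush 12  → -5 12
iadd       → 7
bipush 35  → 7 35
idiv       → 0
bipush 3   → 0 3
imul       → 0
ineg       → 0
bipush -8  → 0 -8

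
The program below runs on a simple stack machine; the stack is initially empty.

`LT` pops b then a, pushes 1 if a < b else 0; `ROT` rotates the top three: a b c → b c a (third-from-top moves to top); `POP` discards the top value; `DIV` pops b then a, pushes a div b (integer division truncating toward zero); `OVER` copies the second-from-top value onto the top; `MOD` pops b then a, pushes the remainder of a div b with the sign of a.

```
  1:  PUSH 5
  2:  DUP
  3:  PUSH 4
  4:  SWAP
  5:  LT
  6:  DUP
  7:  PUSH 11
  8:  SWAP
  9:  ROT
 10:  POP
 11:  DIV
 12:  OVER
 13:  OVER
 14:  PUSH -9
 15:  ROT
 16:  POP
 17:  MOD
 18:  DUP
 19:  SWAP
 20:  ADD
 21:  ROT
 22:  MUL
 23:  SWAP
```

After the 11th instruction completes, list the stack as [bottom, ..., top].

PUSH 5  → [5]
DUP     → [5, 5]
PUSH 4  → [5, 5, 4]
SWAP    → [5, 4, 5]
LT      → [5, 1]
DUP     → [5, 1, 1]
PUSH 11 → [5, 1, 1, 11]
SWAP    → [5, 1, 11, 1]
ROT     → [5, 11, 1, 1]
POP     → [5, 11, 1]
DIV     → [5, 11]

[5, 11]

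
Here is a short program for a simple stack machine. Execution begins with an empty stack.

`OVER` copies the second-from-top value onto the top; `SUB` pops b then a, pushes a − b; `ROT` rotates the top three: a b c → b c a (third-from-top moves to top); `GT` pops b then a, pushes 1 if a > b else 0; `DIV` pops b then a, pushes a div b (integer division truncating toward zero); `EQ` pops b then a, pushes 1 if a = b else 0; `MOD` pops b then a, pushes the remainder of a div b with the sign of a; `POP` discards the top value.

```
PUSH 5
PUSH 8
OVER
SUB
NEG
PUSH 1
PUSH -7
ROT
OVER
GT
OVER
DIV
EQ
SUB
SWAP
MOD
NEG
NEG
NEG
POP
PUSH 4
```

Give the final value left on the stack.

4

PUSH 5  -> [5]
PUSH 8  -> [5, 8]
OVER    -> [5, 8, 5]
SUB     -> [5, 3]
NEG     -> [5, -3]
PUSH 1  -> [5, -3, 1]
PUSH -7 -> [5, -3, 1, -7]
ROT     -> [5, 1, -7, -3]
OVER    -> [5, 1, -7, -3, -7]
GT      -> [5, 1, -7, 1]
OVER    -> [5, 1, -7, 1, -7]
DIV     -> [5, 1, -7, 0]
EQ      -> [5, 1, 0]
SUB     -> [5, 1]
SWAP    -> [1, 5]
MOD     -> [1]
NEG     -> [-1]
NEG     -> [1]
NEG     -> [-1]
POP     -> []
PUSH 4  -> [4]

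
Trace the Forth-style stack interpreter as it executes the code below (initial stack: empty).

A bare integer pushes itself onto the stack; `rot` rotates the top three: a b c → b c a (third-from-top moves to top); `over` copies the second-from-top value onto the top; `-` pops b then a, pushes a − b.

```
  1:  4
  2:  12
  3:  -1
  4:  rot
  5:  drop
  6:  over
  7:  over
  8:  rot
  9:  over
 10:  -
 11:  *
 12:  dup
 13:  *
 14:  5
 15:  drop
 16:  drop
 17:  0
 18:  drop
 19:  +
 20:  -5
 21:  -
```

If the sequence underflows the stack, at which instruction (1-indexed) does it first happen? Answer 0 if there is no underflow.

0

4    → 4
12   → 4 12
-1   → 4 12 -1
rot  → 12 -1 4
drop → 12 -1
over → 12 -1 12
over → 12 -1 12 -1
rot  → 12 12 -1 -1
over → 12 12 -1 -1 -1
-    → 12 12 -1 0
*    → 12 12 0
dup  → 12 12 0 0
*    → 12 12 0
5    → 12 12 0 5
drop → 12 12 0
drop → 12 12
0    → 12 12 0
drop → 12 12
+    → 24
-5   → 24 -5
-    → 29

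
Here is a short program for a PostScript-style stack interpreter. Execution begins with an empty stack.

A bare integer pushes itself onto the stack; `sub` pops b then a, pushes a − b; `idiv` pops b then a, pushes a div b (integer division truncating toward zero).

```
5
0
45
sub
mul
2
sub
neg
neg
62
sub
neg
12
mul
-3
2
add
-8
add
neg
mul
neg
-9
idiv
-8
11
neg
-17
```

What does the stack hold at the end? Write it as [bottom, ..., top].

5    → 5
0    → 5 0
45   → 5 0 45
sub  → 5 -45
mul  → -225
2    → -225 2
sub  → -227
neg  → 227
neg  → -227
62   → -227 62
sub  → -289
neg  → 289
12   → 289 12
mul  → 3468
-3   → 3468 -3
2    → 3468 -3 2
add  → 3468 -1
-8   → 3468 -1 -8
add  → 3468 -9
neg  → 3468 9
mul  → 31212
neg  → -31212
-9   → -31212 -9
idiv → 3468
-8   → 3468 -8
11   → 3468 -8 11
neg  → 3468 -8 -11
-17  → 3468 -8 -11 -17

[3468, -8, -11, -17]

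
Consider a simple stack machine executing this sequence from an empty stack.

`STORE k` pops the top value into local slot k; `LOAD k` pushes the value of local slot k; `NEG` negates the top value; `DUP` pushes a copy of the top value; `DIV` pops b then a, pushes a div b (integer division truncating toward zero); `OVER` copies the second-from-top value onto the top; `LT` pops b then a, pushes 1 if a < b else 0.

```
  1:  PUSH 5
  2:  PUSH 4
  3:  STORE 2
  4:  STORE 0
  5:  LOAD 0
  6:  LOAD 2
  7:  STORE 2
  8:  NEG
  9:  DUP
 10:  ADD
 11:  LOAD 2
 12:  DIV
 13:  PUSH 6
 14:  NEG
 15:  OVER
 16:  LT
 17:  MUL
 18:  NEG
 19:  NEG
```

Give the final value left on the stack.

-2

PUSH 5   [5]
PUSH 4   [5, 4]
STORE 2  [5]
STORE 0  []
LOAD 0   [5]
LOAD 2   [5, 4]
STORE 2  [5]
NEG      [-5]
DUP      [-5, -5]
ADD      [-10]
LOAD 2   [-10, 4]
DIV      [-2]
PUSH 6   [-2, 6]
NEG      [-2, -6]
OVER     [-2, -6, -2]
LT       [-2, 1]
MUL      [-2]
NEG      [2]
NEG      [-2]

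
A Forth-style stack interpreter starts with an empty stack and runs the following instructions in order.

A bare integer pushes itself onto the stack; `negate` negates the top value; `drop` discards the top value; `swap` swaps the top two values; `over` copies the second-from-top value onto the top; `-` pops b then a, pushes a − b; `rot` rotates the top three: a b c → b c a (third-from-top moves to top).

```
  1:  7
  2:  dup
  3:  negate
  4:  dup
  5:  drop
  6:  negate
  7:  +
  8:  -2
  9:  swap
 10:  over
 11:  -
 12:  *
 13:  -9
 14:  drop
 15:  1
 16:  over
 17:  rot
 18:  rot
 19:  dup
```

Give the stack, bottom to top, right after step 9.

7       [7]
dup     [7, 7]
negate  [7, -7]
dup     [7, -7, -7]
drop    [7, -7]
negate  [7, 7]
+       [14]
-2      [14, -2]
swap    [-2, 14]

[-2, 14]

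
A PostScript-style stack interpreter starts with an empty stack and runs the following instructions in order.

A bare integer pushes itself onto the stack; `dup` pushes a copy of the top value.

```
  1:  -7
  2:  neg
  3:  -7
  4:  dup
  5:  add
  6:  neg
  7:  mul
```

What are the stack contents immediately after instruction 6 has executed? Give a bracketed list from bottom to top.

-7   -7
neg  7
-7   7 -7
dup  7 -7 -7
add  7 -14
neg  7 14

[7, 14]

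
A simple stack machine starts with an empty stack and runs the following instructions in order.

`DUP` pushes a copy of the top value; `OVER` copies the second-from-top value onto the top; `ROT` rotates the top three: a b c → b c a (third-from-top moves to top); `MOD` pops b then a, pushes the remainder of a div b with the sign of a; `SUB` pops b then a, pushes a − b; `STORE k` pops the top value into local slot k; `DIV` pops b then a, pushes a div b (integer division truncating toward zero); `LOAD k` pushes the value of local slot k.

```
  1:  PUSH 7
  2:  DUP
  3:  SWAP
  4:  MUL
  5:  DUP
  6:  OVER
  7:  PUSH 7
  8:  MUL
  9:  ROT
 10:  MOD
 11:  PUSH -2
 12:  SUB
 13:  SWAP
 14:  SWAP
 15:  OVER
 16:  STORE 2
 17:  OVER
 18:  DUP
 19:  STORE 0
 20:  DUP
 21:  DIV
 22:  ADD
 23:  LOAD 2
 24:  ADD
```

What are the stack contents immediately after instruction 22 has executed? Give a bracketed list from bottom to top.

PUSH 7   7
DUP      7 7
SWAP     7 7
MUL      49
DUP      49 49
OVER     49 49 49
PUSH 7   49 49 49 7
MUL      49 49 343
ROT      49 343 49
MOD      49 0
PUSH -2  49 0 -2
SUB      49 2
SWAP     2 49
SWAP     49 2
OVER     49 2 49
STORE 2  49 2
OVER     49 2 49
DUP      49 2 49 49
STORE 0  49 2 49
DUP      49 2 49 49
DIV      49 2 1
ADD      49 3

[49, 3]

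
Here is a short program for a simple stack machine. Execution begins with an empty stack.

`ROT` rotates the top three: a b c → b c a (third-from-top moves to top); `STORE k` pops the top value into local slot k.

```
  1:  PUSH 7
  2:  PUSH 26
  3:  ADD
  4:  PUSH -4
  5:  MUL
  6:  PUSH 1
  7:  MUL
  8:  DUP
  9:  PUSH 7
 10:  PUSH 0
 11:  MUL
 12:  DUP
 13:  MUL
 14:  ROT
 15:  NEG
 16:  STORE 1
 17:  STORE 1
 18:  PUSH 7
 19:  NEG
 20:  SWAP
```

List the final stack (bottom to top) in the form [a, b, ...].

PUSH 7  : 7
PUSH 26 : 7 26
ADD     : 33
PUSH -4 : 33 -4
MUL     : -132
PUSH 1  : -132 1
MUL     : -132
DUP     : -132 -132
PUSH 7  : -132 -132 7
PUSH 0  : -132 -132 7 0
MUL     : -132 -132 0
DUP     : -132 -132 0 0
MUL     : -132 -132 0
ROT     : -132 0 -132
NEG     : -132 0 132
STORE 1 : -132 0
STORE 1 : -132
PUSH 7  : -132 7
NEG     : -132 -7
SWAP    : -7 -132

[-7, -132]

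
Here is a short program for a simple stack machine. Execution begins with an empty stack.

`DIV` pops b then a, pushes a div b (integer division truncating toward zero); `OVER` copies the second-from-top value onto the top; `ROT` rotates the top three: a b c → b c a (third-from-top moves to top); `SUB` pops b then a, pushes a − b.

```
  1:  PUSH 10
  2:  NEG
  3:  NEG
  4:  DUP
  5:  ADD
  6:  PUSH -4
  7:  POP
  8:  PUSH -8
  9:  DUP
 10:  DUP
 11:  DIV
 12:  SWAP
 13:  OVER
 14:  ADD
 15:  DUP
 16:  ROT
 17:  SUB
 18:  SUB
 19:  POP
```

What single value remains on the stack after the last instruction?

PUSH 10 : 10
NEG     : -10
NEG     : 10
DUP     : 10 10
ADD     : 20
PUSH -4 : 20 -4
POP     : 20
PUSH -8 : 20 -8
DUP     : 20 -8 -8
DUP     : 20 -8 -8 -8
DIV     : 20 -8 1
SWAP    : 20 1 -8
OVER    : 20 1 -8 1
ADD     : 20 1 -7
DUP     : 20 1 -7 -7
ROT     : 20 -7 -7 1
SUB     : 20 -7 -8
SUB     : 20 1
POP     : 20

20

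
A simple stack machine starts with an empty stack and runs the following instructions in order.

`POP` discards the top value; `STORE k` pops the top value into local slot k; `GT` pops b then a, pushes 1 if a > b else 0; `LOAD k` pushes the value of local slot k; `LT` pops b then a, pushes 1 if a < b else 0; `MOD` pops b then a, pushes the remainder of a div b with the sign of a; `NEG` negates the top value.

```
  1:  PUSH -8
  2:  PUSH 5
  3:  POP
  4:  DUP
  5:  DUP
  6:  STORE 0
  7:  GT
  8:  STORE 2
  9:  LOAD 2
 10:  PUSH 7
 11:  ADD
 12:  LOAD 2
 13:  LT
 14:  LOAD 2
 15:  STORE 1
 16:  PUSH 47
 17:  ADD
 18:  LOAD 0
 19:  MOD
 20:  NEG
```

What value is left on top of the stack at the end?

PUSH -8  [-8]
PUSH 5   [-8, 5]
POP      [-8]
DUP      [-8, -8]
DUP      [-8, -8, -8]
STORE 0  [-8, -8]
GT       [0]
STORE 2  []
LOAD 2   [0]
PUSH 7   [0, 7]
ADD      [7]
LOAD 2   [7, 0]
LT       [0]
LOAD 2   [0, 0]
STORE 1  [0]
PUSH 47  [0, 47]
ADD      [47]
LOAD 0   [47, -8]
MOD      [7]
NEG      [-7]

-7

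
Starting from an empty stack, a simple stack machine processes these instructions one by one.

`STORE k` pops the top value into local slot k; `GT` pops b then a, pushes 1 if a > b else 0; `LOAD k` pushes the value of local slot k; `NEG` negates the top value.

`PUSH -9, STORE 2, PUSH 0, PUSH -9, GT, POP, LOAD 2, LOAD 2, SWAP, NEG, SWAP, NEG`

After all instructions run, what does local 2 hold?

PUSH -9 -> [-9]
STORE 2 -> []
PUSH 0  -> [0]
PUSH -9 -> [0, -9]
GT      -> [1]
POP     -> []
LOAD 2  -> [-9]
LOAD 2  -> [-9, -9]
SWAP    -> [-9, -9]
NEG     -> [-9, 9]
SWAP    -> [9, -9]
NEG     -> [9, 9]

-9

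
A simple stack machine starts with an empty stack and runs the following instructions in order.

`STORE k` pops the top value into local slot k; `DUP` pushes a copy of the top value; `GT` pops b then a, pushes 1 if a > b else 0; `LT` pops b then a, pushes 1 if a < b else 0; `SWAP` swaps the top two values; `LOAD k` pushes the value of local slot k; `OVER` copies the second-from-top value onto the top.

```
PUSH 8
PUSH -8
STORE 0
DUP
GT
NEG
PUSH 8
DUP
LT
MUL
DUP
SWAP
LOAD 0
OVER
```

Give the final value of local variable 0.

PUSH 8  : [8]
PUSH -8 : [8, -8]
STORE 0 : [8]
DUP     : [8, 8]
GT      : [0]
NEG     : [0]
PUSH 8  : [0, 8]
DUP     : [0, 8, 8]
LT      : [0, 0]
MUL     : [0]
DUP     : [0, 0]
SWAP    : [0, 0]
LOAD 0  : [0, 0, -8]
OVER    : [0, 0, -8, 0]

-8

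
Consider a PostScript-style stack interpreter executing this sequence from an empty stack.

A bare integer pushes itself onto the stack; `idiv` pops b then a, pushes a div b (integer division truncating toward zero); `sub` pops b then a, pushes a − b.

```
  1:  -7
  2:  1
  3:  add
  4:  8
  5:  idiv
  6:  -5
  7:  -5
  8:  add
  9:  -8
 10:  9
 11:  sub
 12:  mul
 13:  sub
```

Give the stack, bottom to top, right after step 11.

-7   → [-7]
1    → [-7, 1]
add  → [-6]
8    → [-6, 8]
idiv → [0]
-5   → [0, -5]
-5   → [0, -5, -5]
add  → [0, -10]
-8   → [0, -10, -8]
9    → [0, -10, -8, 9]
sub  → [0, -10, -17]

[0, -10, -17]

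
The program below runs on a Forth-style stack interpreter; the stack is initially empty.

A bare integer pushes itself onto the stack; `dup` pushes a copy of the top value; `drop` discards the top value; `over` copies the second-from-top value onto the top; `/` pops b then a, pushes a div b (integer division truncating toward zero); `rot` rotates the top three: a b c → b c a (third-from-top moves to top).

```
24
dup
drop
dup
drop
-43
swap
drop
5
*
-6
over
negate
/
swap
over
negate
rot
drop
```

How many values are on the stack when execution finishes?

24     : 24
dup    : 24 24
drop   : 24
dup    : 24 24
drop   : 24
-43    : 24 -43
swap   : -43 24
drop   : -43
5      : -43 5
*      : -215
-6     : -215 -6
over   : -215 -6 -215
negate : -215 -6 215
/      : -215 0
swap   : 0 -215
over   : 0 -215 0
negate : 0 -215 0
rot    : -215 0 0
drop   : -215 0

2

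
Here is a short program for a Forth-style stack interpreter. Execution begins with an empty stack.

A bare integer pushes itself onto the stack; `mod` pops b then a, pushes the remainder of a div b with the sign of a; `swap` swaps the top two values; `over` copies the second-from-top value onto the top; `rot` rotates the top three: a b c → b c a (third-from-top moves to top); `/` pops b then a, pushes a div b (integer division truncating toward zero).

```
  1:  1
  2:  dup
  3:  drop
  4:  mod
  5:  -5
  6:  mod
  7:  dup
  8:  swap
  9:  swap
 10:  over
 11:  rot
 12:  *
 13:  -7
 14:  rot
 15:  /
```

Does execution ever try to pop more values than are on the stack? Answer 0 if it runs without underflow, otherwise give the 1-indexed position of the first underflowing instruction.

1    -> [1]
dup  -> [1, 1]
drop -> [1]
mod  — needs 2 operands, stack has 1 → underflow

4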